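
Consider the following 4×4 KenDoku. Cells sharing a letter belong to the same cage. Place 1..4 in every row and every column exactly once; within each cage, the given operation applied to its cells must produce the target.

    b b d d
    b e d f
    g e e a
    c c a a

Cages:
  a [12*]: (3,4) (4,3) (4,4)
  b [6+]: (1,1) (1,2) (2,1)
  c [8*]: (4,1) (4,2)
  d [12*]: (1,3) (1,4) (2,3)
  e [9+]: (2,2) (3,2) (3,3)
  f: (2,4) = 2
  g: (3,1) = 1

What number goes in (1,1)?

F is a freebie, which forces (2,4) = 2.
Cage g is a single given cell; hence (3,1) = 1.
The 3 cells of cage b must have sum 6, which forces (1,1) = 2.
The 3 cells of cage b must have sum 6, leaving (1,2) = 1.
1 is placed in column 1, which forces (2,1) = 3.
3 is placed in row 2, so (2,2) = 4.
4 is placed in row 2, leaving (2,3) = 1.
Column 1 now contains 2, leaving (4,1) = 4.
4 is placed in column 2, which forces (4,2) = 2.
Row 4 now contains 4, so (4,3) = 3.
Row 4 now contains 3, leaving (4,4) = 1.
3 is placed in column 3, which forces (1,3) = 4.
The 3 cells of cage d must have product 12, leaving (1,4) = 3.
2 is placed in column 2, leaving (3,2) = 3.
Cage e needs sum 9; hence (3,3) = 2.
Cage a needs product 12, so (3,4) = 4.
Completed grid: 2 1 4 3 / 3 4 1 2 / 1 3 2 4 / 4 2 3 1.

2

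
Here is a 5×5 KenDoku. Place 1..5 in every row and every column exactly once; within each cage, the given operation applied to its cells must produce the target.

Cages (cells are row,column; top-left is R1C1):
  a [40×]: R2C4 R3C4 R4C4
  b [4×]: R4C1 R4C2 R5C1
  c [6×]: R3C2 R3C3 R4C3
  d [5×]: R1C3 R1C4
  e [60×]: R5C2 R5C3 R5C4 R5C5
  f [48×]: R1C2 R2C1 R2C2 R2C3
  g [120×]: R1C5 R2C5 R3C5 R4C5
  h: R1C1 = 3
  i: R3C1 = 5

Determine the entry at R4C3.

Cage h is given; hence R1C1 = 3.
I is a freebie, leaving R3C1 = 5.
In row 5, 2 can only go at R5C1, so R5C1 = 2.
The 3 cells of cage b must have product 4, leaving R4C1 = 1.
Cage b has product 4, leaving R4C2 = 2.
Row 4 now contains 2, leaving R4C3 = 3.
Column 2 now contains 2, so R1C2 = 4.
Column 1 already has 1, leaving R2C1 = 4.
The 4 cells of cage f must have product 48, leaving R2C2 = 3.
Cage f needs product 48, leaving R2C3 = 1.
Cage c needs product 6, so R3C2 = 1.
Cage c needs product 6, which forces R3C3 = 2.
Row 3 now contains 2, which forces R3C4 = 4.
4 is placed in row 3, leaving R3C5 = 3.
Column 4 now contains 4; hence R4C4 = 5.
Row 4 already has 5, so R4C5 = 4.
Column 2 already has 1, which forces R5C2 = 5.
Row 5 already has 5; hence R5C3 = 4.
Row 5 already has 5, which forces R5C5 = 1.
Column 3 now contains 1, which forces R1C3 = 5.
Column 4 already has 5, which forces R1C4 = 1.
5 is placed in row 1, leaving R1C5 = 2.
Column 4 already has 5; hence R2C4 = 2.
Column 5 now contains 2, which forces R2C5 = 5.
1 is placed in row 5; hence R5C4 = 3.
The full grid is 3 4 5 1 2 / 4 3 1 2 5 / 5 1 2 4 3 / 1 2 3 5 4 / 2 5 4 3 1.

3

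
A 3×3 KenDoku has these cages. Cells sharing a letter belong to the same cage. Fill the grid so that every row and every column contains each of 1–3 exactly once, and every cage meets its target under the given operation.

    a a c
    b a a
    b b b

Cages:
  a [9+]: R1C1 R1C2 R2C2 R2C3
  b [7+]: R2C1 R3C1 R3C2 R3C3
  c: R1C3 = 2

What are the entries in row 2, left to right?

Cage c is a single given cell; hence R1C3 = 2.
Cage b needs sum 7; hence R2C1 = 1.
Row 2 already has 1, so R2C3 = 3.
Column 3 now contains 3; hence R3C3 = 1.
Column 1 already has 1, which forces R1C1 = 3.
Cage a has sum 9, so R1C2 = 1.
3 is placed in row 2; hence R2C2 = 2.
Column 1 already has 3, which forces R3C1 = 2.
Column 2 now contains 2; hence R3C2 = 3.
Completed grid: 3 1 2 / 1 2 3 / 2 3 1.

1 2 3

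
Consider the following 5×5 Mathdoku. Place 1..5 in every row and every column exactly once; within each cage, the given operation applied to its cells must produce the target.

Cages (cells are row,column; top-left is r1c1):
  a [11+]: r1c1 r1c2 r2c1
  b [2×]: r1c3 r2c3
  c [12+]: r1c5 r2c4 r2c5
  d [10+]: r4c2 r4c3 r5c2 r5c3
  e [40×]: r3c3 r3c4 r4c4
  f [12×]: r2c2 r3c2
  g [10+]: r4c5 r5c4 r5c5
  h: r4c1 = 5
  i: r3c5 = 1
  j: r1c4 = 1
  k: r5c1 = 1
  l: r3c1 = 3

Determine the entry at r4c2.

Cage j is a single given cell, which forces r1c4 = 1.
Cage l is a single given cell; hence r3c1 = 3.
Row 3 already has 3, so r3c2 = 4.
Cage i is given, which forces r3c5 = 1.
Cage h is given, leaving r4c1 = 5.
Cage k is given, leaving r5c1 = 1.
Cage a has sum 11, so r1c2 = 5.
1 is placed in row 1, which forces r1c3 = 2.
4 is placed in column 2, so r2c2 = 3.
Cage b's pair has product 2, which forces r2c3 = 1.
Column 3 now contains 2, which forces r3c3 = 5.
5 is placed in row 3, so r3c4 = 2.
The 3 cells of cage e must have product 40, leaving r4c4 = 4.
3 is placed in column 2, leaving r5c2 = 2.
Row 1 already has 2, leaving r1c1 = 4.
Cage c needs sum 12; hence r1c5 = 3.
Cage a has sum 11, which forces r2c1 = 2.
Column 4 now contains 4, leaving r2c4 = 5.
The 3 cells of cage c must have sum 12, which forces r2c5 = 4.
Column 2 already has 2, so r4c2 = 1.
Row 4 now contains 4, which forces r4c3 = 3.
Column 5 already has 3, leaving r4c5 = 2.
The 4 cells of cage d must have sum 10, leaving r5c3 = 4.
Column 4 already has 5, leaving r5c4 = 3.
4 is placed in column 5; hence r5c5 = 5.
Completed grid: 4 5 2 1 3 / 2 3 1 5 4 / 3 4 5 2 1 / 5 1 3 4 2 / 1 2 4 3 5.

1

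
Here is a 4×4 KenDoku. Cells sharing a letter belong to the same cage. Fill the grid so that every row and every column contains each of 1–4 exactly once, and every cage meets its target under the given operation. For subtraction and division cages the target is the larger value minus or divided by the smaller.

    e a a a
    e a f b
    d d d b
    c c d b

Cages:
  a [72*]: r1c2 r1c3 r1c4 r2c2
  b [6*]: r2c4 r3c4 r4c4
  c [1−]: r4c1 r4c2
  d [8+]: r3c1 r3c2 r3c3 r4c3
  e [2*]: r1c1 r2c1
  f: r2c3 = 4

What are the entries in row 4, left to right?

3 4 1 2

Cage a needs product 72; hence r2c2 = 3.
Cage f is a single given cell, so r2c3 = 4.
Row 1 needs a 1, and only r1c1 is open for it.
Column 1 already has 1, so r2c1 = 2.
Row 2 now contains 2, so r2c4 = 1.
Column 1 now contains 2; hence r4c1 = 3.
Row 4 already has 3, which forces r4c4 = 2.
3 is placed in column 1, which forces r3c1 = 4.
The 4 cells of cage d must have sum 8, so r3c2 = 1.
The 4 cells of cage d must have sum 8; hence r3c3 = 2.
2 is placed in column 4, leaving r3c4 = 3.
Cage c's pair has difference 1, so r4c2 = 4.
Row 4 already has 2, leaving r4c3 = 1.
Column 2 now contains 4, leaving r1c2 = 2.
2 is placed in column 3, so r1c3 = 3.
Column 4 already has 3, so r1c4 = 4.
The full grid is 1 2 3 4 / 2 3 4 1 / 4 1 2 3 / 3 4 1 2.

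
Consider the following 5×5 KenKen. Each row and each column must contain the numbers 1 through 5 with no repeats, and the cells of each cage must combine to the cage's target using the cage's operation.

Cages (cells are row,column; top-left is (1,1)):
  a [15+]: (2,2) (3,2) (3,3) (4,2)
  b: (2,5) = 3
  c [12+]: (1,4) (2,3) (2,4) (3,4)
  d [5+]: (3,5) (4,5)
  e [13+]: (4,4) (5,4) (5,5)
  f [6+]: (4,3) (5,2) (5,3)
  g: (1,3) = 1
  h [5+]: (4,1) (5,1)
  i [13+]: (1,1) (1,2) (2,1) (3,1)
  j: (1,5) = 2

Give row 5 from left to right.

Cage g is given, which forces (1,3) = 1.
Cage j is a single given cell, which forces (1,5) = 2.
Cage b is given, so (2,5) = 3.
The 3 cells of cage f must have sum 6, leaving (5,2) = 1.
In column 5, 5 can only go at (5,5), so (5,5) = 5.
The 3 cells of cage e must have sum 13, which forces (4,4) = 5.
Row 5 now contains 5, so (5,4) = 3.
Column 4 now contains 3, which forces (1,4) = 4.
The 4 cells of cage c must have sum 12; hence (2,3) = 5.
Cage f has sum 6, so (4,3) = 3.
3 is placed in row 5; hence (5,3) = 2.
Cage a has sum 15, which forces (3,2) = 5.
3 is placed in column 3, leaving (3,3) = 4.
Row 3 already has 4; hence (3,5) = 1.
3 is placed in row 4, which forces (4,1) = 1.
1 is placed in column 5, which forces (4,5) = 4.
Row 5 already has 2, so (5,1) = 4.
The 4 cells of cage i must have sum 13, which forces (1,1) = 5.
5 is placed in column 2; hence (1,2) = 3.
Column 1 now contains 4, leaving (2,1) = 2.
Cage a has sum 15; hence (2,2) = 4.
Cage c needs sum 12, leaving (2,4) = 1.
Row 3 already has 1; hence (3,1) = 3.
Row 3 already has 1; hence (3,4) = 2.
4 is placed in row 4, leaving (4,2) = 2.
The full grid is 5 3 1 4 2 / 2 4 5 1 3 / 3 5 4 2 1 / 1 2 3 5 4 / 4 1 2 3 5.

4 1 2 3 5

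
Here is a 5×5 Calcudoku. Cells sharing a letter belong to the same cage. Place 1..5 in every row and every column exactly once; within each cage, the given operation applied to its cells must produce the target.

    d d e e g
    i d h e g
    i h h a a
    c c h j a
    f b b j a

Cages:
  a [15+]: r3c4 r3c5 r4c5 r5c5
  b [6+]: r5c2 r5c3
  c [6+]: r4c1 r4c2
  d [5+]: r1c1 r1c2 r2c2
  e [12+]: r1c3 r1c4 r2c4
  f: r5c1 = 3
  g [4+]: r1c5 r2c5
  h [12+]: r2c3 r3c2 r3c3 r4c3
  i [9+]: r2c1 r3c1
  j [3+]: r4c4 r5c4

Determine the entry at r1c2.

1

Cage f is a single given cell; hence r5c1 = 3.
{1, 3} are confined to r1c2 and r1c5 in row 1, which forces r1c1 = 2.
The 3 cells of cage d must have sum 5; hence r1c2 = 1.
1 is placed in row 1; hence r1c5 = 3.
Cage d needs sum 5, so r2c2 = 2.
Column 5 already has 3, leaving r2c5 = 1.
The 3 cells of cage e must have sum 12, leaving r2c4 = 3.
The 4 cells of cage a must have sum 15, leaving r3c4 = 4.
Cage c's pair has sum 6, leaving r4c1 = 1.
Cage c's pair has sum 6; hence r4c2 = 5.
Row 4 already has 1, which forces r4c4 = 2.
Row 4 already has 2; hence r4c5 = 4.
Column 2 already has 5, which forces r5c2 = 4.
Column 4 now contains 2; hence r5c4 = 1.
Cage e has sum 12, so r1c3 = 4.
Column 4 now contains 4, which forces r1c4 = 5.
Cage i's pair has sum 9, which forces r2c1 = 4.
4 is placed in column 3, so r2c3 = 5.
4 is placed in row 3; hence r3c1 = 5.
Column 2 already has 5, so r3c2 = 3.
Row 3 now contains 5; hence r3c5 = 2.
Row 4 already has 4, so r4c3 = 3.
Row 5 already has 1; hence r5c3 = 2.
Column 5 now contains 2, leaving r5c5 = 5.
2 is placed in row 3, leaving r3c3 = 1.
The full grid is 2 1 4 5 3 / 4 2 5 3 1 / 5 3 1 4 2 / 1 5 3 2 4 / 3 4 2 1 5.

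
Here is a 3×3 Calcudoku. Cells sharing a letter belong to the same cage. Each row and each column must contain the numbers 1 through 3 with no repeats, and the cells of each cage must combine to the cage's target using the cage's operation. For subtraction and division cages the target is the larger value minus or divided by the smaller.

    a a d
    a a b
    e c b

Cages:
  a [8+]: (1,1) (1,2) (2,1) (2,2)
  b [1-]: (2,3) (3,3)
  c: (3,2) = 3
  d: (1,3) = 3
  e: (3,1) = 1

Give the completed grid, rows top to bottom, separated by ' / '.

D is a freebie, so (1,3) = 3.
Cage e is given, which forces (3,1) = 1.
Cage c is given, which forces (3,2) = 3.
Row 3 already has 1, leaving (3,3) = 2.
Column 1 already has 1; hence (1,1) = 2.
Cage a has sum 8, leaving (1,2) = 1.
Cage a has sum 8, so (2,1) = 3.
The 4 cells of cage a must have sum 8, leaving (2,2) = 2.
Column 3 already has 2, which forces (2,3) = 1.

2 1 3 / 3 2 1 / 1 3 2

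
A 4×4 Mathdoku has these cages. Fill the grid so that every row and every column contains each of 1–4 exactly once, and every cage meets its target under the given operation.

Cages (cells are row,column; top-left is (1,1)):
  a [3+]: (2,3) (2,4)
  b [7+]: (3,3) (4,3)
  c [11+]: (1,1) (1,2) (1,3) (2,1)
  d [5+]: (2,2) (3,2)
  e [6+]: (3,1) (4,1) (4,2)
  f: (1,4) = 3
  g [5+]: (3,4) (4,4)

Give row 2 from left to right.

Cage f is a single given cell, so (1,4) = 3.
Cage c has sum 11, which forces (2,1) = 4.
In row 2, 3 can only go at (2,2), so (2,2) = 3.
The two cells of cage d must have sum 5, leaving (3,2) = 2.
Column 2 already has 2; hence (4,2) = 1.
Row 4 already has 1; hence (4,4) = 4.
Column 2 now contains 1, which forces (1,2) = 4.
Cage e needs sum 6, so (3,1) = 3.
Cage b needs two cells with sum 7, so (3,3) = 4.
Column 4 already has 4, leaving (3,4) = 1.
Cage e has sum 6, leaving (4,1) = 2.
4 is placed in row 4; hence (4,3) = 3.
Column 1 already has 2, which forces (1,1) = 1.
The 4 cells of cage c must have sum 11, which forces (1,3) = 2.
The two cells of cage a must have sum 3, leaving (2,3) = 1.
Column 4 already has 1, so (2,4) = 2.
Completed grid: 1 4 2 3 / 4 3 1 2 / 3 2 4 1 / 2 1 3 4.

4 3 1 2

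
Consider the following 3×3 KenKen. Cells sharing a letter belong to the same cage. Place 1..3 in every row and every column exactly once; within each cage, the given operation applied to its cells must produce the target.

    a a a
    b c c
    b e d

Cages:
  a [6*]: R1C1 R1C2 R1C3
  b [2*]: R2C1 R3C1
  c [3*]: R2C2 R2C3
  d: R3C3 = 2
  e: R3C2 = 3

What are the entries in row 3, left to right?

E is a freebie, so R3C2 = 3.
Cage d is given, leaving R3C3 = 2.
Cage b needs two cells with product 2, so R2C1 = 2.
Column 2 now contains 3, so R2C2 = 1.
The two cells of cage c must have product 3, which forces R2C3 = 3.
Row 3 already has 2, which forces R3C1 = 1.
Column 1 now contains 1, so R1C1 = 3.
1 is placed in column 2, leaving R1C2 = 2.
3 is placed in column 3; hence R1C3 = 1.
Filled in: 3 2 1 / 2 1 3 / 1 3 2.

1 3 2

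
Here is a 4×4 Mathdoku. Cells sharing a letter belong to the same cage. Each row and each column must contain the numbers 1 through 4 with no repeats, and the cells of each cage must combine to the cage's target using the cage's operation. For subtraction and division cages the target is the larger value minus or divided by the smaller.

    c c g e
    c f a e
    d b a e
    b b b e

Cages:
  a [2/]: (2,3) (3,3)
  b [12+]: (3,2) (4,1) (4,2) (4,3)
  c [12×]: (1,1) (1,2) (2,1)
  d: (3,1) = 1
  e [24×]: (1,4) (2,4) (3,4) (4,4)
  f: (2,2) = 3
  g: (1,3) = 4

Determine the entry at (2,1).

Cage g is given, leaving (1,3) = 4.
Cage f is a single given cell; hence (2,2) = 3.
D is a freebie, so (3,1) = 1.
3 is placed in column 2, which forces (3,2) = 4.
Row 3 now contains 1, so (3,3) = 2.
2 is placed in row 3, so (3,4) = 3.
1 is placed in column 1; hence (1,1) = 3.
Column 3 already has 2, so (2,3) = 1.
Cage b has sum 12, so (4,1) = 4.
Cage b needs sum 12, which forces (4,2) = 1.
Cage b needs sum 12, so (4,3) = 3.
1 is placed in row 4, so (4,4) = 2.
Column 2 already has 1, so (1,2) = 2.
Column 4 already has 2, leaving (1,4) = 1.
4 is placed in column 1, which forces (2,1) = 2.
Column 4 already has 2; hence (2,4) = 4.
The full grid is 3 2 4 1 / 2 3 1 4 / 1 4 2 3 / 4 1 3 2.

2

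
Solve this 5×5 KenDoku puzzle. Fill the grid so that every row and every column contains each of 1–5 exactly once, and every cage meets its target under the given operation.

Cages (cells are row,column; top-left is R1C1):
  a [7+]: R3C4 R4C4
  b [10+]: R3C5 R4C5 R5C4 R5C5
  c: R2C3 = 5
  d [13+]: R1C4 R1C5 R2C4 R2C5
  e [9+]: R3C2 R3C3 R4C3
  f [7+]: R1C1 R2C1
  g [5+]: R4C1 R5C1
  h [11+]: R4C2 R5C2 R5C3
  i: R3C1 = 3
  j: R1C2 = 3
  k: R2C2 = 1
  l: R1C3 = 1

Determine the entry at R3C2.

2

J is a freebie; hence R1C2 = 3.
L is a freebie, so R1C3 = 1.
K is a freebie; hence R2C2 = 1.
Cage c is given, leaving R2C3 = 5.
Cage i is a single given cell, so R3C1 = 3.
Cage f needs two cells with sum 7, so R1C1 = 5.
The two cells of cage f must have sum 7, so R2C1 = 2.
Cage e has sum 9, leaving R4C3 = 3.
Row 3 needs a 1, and only R3C5 is open for it.
The only place for 5 in row 3 is R3C4.
Column 4 already has 5, leaving R4C4 = 2.
2 is placed in column 4, leaving R1C4 = 4.
Cage d has sum 13; hence R1C5 = 2.
The 4 cells of cage d must have sum 13, leaving R2C4 = 3.
Cage d has sum 13; hence R2C5 = 4.
Column 5 already has 4, which forces R4C5 = 5.
3 is placed in column 4, so R5C4 = 1.
2 is placed in column 5, so R5C5 = 3.
Cage g's pair has sum 5, leaving R4C1 = 1.
5 is placed in row 4; hence R4C2 = 4.
Row 5 now contains 1, which forces R5C1 = 4.
The 3 cells of cage h must have sum 11, so R5C2 = 5.
The 3 cells of cage h must have sum 11, so R5C3 = 2.
Column 2 already has 4, so R3C2 = 2.
Column 3 now contains 2, so R3C3 = 4.
Completed grid: 5 3 1 4 2 / 2 1 5 3 4 / 3 2 4 5 1 / 1 4 3 2 5 / 4 5 2 1 3.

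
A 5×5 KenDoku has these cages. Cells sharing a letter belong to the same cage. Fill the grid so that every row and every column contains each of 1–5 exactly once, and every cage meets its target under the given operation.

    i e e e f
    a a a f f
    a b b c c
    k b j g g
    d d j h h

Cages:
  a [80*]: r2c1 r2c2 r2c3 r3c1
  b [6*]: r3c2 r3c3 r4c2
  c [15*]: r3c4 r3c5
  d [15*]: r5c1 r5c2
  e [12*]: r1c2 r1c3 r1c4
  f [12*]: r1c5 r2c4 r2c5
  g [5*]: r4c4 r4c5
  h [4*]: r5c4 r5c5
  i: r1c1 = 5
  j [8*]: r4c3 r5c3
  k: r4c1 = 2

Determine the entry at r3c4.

3

I is a freebie, which forces r1c1 = 5.
Cage k is given, which forces r4c1 = 2.
Row 4 already has 2; hence r4c3 = 4.
Column 1 already has 5; hence r5c1 = 3.
3 is placed in row 5, which forces r5c2 = 5.
Column 3 now contains 4, so r5c3 = 2.
Cage a has product 80, which forces r2c1 = 1.
The 4 cells of cage a must have product 80, so r2c2 = 4.
Cage a has product 80; hence r2c3 = 5.
4 is placed in row 2, so r2c5 = 3.
2 is placed in column 1, so r3c1 = 4.
The 3 cells of cage b must have product 6, leaving r3c2 = 2.
Column 5 now contains 3; hence r3c5 = 5.
Column 5 already has 5; hence r4c5 = 1.
Column 5 now contains 1, so r5c5 = 4.
The 3 cells of cage e must have product 12; hence r1c4 = 4.
Column 5 already has 4, which forces r1c5 = 2.
Row 2 already has 3; hence r2c4 = 2.
Cage b has product 6, which forces r3c3 = 1.
5 is placed in row 3, leaving r3c4 = 3.
1 is placed in row 4, leaving r4c2 = 3.
1 is placed in row 4, so r4c4 = 5.
4 is placed in row 5, so r5c4 = 1.
3 is placed in column 2, leaving r1c2 = 1.
Column 3 now contains 1; hence r1c3 = 3.
Filled in: 5 1 3 4 2 / 1 4 5 2 3 / 4 2 1 3 5 / 2 3 4 5 1 / 3 5 2 1 4.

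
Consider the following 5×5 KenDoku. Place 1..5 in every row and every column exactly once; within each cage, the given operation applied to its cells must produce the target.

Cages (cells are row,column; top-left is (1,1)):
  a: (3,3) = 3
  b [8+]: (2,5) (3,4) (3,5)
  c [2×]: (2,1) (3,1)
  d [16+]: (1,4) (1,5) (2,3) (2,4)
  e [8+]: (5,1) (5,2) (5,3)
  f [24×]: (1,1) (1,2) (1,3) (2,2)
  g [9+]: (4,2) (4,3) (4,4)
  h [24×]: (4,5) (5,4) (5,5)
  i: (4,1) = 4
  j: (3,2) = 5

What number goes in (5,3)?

Cage j is a single given cell, which forces (3,2) = 5.
Cage a is a single given cell, so (3,3) = 3.
Cage i is given, so (4,1) = 4.
The only place for 2 in row 4 is (4,5).
The only place for 5 in column 1 is (5,1).
The only place for 3 in column 1 is (1,1).
In column 2, 3 can only go at (4,2), so (4,2) = 3.
In column 5, 1 can only go at (3,5), so (3,5) = 1.
The two cells of cage c must have product 2, so (2,1) = 1.
Row 3 now contains 1, so (3,1) = 2.
2 is placed in row 3, so (3,4) = 4.
Column 4 already has 4, leaving (5,4) = 3.
Row 5 now contains 3, leaving (5,5) = 4.
Cage d has sum 16; hence (1,4) = 2.
4 is placed in column 5, so (1,5) = 5.
Cage d needs sum 16, so (2,3) = 4.
Cage d has sum 16, leaving (2,4) = 5.
The 3 cells of cage b must have sum 8, leaving (2,5) = 3.
5 is placed in column 4, which forces (4,4) = 1.
Cage f needs product 24, which forces (1,2) = 4.
Column 3 now contains 4, so (1,3) = 1.
Row 2 already has 4, leaving (2,2) = 2.
Row 4 now contains 1, leaving (4,3) = 5.
Column 2 already has 2; hence (5,2) = 1.
1 is placed in column 3, leaving (5,3) = 2.
Completed grid: 3 4 1 2 5 / 1 2 4 5 3 / 2 5 3 4 1 / 4 3 5 1 2 / 5 1 2 3 4.

2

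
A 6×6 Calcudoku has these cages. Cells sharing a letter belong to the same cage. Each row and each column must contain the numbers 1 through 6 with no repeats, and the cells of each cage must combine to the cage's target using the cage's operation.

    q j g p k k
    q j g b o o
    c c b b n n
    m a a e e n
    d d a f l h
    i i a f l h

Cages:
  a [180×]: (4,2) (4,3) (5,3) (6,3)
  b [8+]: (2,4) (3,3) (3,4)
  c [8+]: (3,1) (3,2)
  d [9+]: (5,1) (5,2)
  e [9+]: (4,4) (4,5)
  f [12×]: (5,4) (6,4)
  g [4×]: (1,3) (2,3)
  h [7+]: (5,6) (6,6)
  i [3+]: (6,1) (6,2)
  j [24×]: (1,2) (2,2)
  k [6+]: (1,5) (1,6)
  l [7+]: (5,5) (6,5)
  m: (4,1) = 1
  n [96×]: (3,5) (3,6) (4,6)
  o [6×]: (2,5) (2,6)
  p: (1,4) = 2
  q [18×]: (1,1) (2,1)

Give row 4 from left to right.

1 2 5 6 3 4

Cage p is a single given cell, so (1,4) = 2.
Cage n has product 96, which forces (3,5) = 4.
The 3 cells of cage n must have product 96, leaving (3,6) = 6.
Cage m is a single given cell, leaving (4,1) = 1.
The 3 cells of cage n must have product 96, leaving (4,6) = 4.
1 is placed in column 1, so (6,1) = 2.
Row 6 now contains 2, which forces (6,2) = 1.
The two cells of cage h must have sum 7, leaving (5,6) = 2.
Cage h needs two cells with sum 7; hence (6,6) = 5.
The two cells of cage k must have sum 6, which forces (1,5) = 5.
5 is placed in column 6; hence (1,6) = 1.
Column 6 now contains 1, leaving (2,6) = 3.
Row 5 now contains 2, leaving (5,5) = 1.
Row 6 already has 5; hence (6,5) = 6.
The two cells of cage q must have product 18, which forces (1,1) = 3.
1 is placed in row 1, leaving (1,3) = 4.
3 is placed in row 2, leaving (2,1) = 6.
Row 2 already has 6, so (2,2) = 4.
Cage g's pair has product 4; hence (2,3) = 1.
Row 2 already has 1, leaving (2,4) = 5.
Column 5 already has 6, leaving (2,5) = 2.
3 is placed in column 1, leaving (3,1) = 5.
Row 3 now contains 5, leaving (3,2) = 3.
Row 3 now contains 3; hence (3,3) = 2.
Row 3 now contains 3, so (3,4) = 1.
Cage e's pair has sum 9, which forces (4,4) = 6.
Column 5 already has 6, leaving (4,5) = 3.
5 is placed in column 1, which forces (5,1) = 4.
Row 5 now contains 4, leaving (5,4) = 3.
Column 3 now contains 4, which forces (6,3) = 3.
3 is placed in column 4, so (6,4) = 4.
Row 1 now contains 4, leaving (1,2) = 6.
The 4 cells of cage a must have product 180, leaving (4,2) = 2.
6 is placed in row 4; hence (4,3) = 5.
Cage d's pair has sum 9, so (5,2) = 5.
Cage a has product 180, so (5,3) = 6.
The full grid is 3 6 4 2 5 1 / 6 4 1 5 2 3 / 5 3 2 1 4 6 / 1 2 5 6 3 4 / 4 5 6 3 1 2 / 2 1 3 4 6 5.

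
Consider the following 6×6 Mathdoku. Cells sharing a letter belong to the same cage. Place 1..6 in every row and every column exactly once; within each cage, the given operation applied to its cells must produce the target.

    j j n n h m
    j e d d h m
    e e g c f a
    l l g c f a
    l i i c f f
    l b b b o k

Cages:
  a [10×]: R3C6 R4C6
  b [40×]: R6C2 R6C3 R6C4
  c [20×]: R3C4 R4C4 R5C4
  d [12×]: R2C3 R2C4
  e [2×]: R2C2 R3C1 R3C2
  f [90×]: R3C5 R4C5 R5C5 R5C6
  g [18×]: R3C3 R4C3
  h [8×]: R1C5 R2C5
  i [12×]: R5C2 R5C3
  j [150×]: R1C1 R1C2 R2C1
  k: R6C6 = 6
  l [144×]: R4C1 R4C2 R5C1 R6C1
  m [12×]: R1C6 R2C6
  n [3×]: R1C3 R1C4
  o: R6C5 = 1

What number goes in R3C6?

5

Cage j needs product 150, which forces R1C1 = 6.
The 3 cells of cage j must have product 150, which forces R1C2 = 5.
Cage j has product 150, so R2C1 = 5.
Cage e has product 2, which forces R2C2 = 1.
The 3 cells of cage e must have product 2; hence R3C1 = 1.
Cage e needs product 2, which forces R3C2 = 2.
Row 3 now contains 2, which forces R3C6 = 5.
5 is placed in column 6, which forces R4C6 = 2.
Column 2 already has 2, which forces R6C2 = 4.
O is a freebie, which forces R6C5 = 1.
Cage k is a single given cell, which forces R6C6 = 6.
Row 3 now contains 5, so R3C4 = 4.
The 4 cells of cage l must have product 144, so R4C2 = 6.
6 is placed in row 4; hence R4C3 = 3.
Row 4 now contains 3, so R4C5 = 5.
Column 2 now contains 6, which forces R5C2 = 3.
3 is placed in row 5, so R5C6 = 1.
3 is placed in column 3; hence R1C3 = 1.
The two cells of cage n must have product 3, so R1C4 = 3.
Row 1 already has 3; hence R1C6 = 4.
Column 6 already has 4, so R2C6 = 3.
3 is placed in column 3; hence R3C3 = 6.
Cage f has product 90, so R3C5 = 3.
Row 4 now contains 3; hence R4C1 = 4.
5 is placed in row 4, leaving R4C4 = 1.
Cage l has product 144, leaving R5C1 = 2.
Cage i needs two cells with product 12, which forces R5C3 = 4.
Row 5 already has 1, so R5C4 = 5.
Cage f needs product 90; hence R5C5 = 6.
The 4 cells of cage l must have product 144, leaving R6C1 = 3.
5 is placed in column 4, which forces R6C4 = 2.
4 is placed in row 1, so R1C5 = 2.
Column 3 now contains 4, leaving R2C3 = 2.
Column 4 already has 2, which forces R2C4 = 6.
Cage h's pair has product 8, so R2C5 = 4.
Row 6 already has 2, which forces R6C3 = 5.
Filled in: 6 5 1 3 2 4 / 5 1 2 6 4 3 / 1 2 6 4 3 5 / 4 6 3 1 5 2 / 2 3 4 5 6 1 / 3 4 5 2 1 6.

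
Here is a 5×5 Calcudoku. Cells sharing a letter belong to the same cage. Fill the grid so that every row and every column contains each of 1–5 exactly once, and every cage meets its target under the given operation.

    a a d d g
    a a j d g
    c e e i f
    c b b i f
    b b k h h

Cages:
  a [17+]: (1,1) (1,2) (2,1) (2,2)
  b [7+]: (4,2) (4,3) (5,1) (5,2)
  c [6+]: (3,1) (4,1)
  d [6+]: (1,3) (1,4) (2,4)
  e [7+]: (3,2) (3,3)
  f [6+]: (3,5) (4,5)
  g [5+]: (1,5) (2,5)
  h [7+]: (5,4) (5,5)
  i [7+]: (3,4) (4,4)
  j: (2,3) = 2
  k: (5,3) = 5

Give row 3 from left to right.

2 3 4 5 1

J is a freebie, leaving (2,3) = 2.
Cage k is a single given cell, which forces (5,3) = 5.
In column 3, 4 can only go at (3,3), so (3,3) = 4.
Row 3 already has 4; hence (3,2) = 3.
The only place for 3 in row 4 is (4,3).
Column 3 now contains 3, which forces (1,3) = 1.
The 4 cells of cage b must have sum 7, leaving (4,2) = 1.
The 4 cells of cage b must have sum 7, so (5,1) = 1.
The 4 cells of cage b must have sum 7; hence (5,2) = 2.
The two cells of cage c must have sum 6, so (3,1) = 2.
Row 3 now contains 2, leaving (3,4) = 5.
Row 3 now contains 2, so (3,5) = 1.
Cage c needs two cells with sum 6; hence (4,1) = 4.
5 is placed in column 4, so (4,4) = 2.
Row 4 already has 4, which forces (4,5) = 5.
2 is placed in column 4, so (1,4) = 4.
Cage g's pair has sum 5, so (1,5) = 2.
Cage d has sum 6, leaving (2,4) = 1.
Column 5 already has 1, so (2,5) = 3.
Column 4 already has 4, which forces (5,4) = 3.
Column 5 already has 3, which forces (5,5) = 4.
Cage a needs sum 17, leaving (1,1) = 3.
Row 1 now contains 4, leaving (1,2) = 5.
Row 2 already has 3, so (2,1) = 5.
Cage a has sum 17, leaving (2,2) = 4.
Completed grid: 3 5 1 4 2 / 5 4 2 1 3 / 2 3 4 5 1 / 4 1 3 2 5 / 1 2 5 3 4.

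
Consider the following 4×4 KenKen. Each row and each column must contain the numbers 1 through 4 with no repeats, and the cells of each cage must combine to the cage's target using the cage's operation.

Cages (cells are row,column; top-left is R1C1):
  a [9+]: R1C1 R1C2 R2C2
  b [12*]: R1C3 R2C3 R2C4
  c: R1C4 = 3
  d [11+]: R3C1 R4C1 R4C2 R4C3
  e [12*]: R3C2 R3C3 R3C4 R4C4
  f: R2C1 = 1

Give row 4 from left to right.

3 2 4 1

Cage c is a single given cell, leaving R1C4 = 3.
Cage f is given; hence R2C1 = 1.
Cage b needs product 12; hence R2C3 = 3.
The 3 cells of cage a must have sum 9, leaving R1C1 = 4.
Cage a needs sum 9, which forces R1C2 = 1.
1 is placed in row 1, which forces R1C3 = 2.
3 is placed in row 2, leaving R2C2 = 4.
4 is placed in row 2, which forces R2C4 = 2.
Cage e needs product 12; hence R3C2 = 3.
Column 3 now contains 2, which forces R3C3 = 1.
1 is placed in row 3, which forces R3C4 = 4.
Column 2 now contains 3, so R4C2 = 2.
Column 3 already has 1; hence R4C3 = 4.
Column 4 already has 2, so R4C4 = 1.
3 is placed in row 3, so R3C1 = 2.
2 is placed in row 4; hence R4C1 = 3.
Completed grid: 4 1 2 3 / 1 4 3 2 / 2 3 1 4 / 3 2 4 1.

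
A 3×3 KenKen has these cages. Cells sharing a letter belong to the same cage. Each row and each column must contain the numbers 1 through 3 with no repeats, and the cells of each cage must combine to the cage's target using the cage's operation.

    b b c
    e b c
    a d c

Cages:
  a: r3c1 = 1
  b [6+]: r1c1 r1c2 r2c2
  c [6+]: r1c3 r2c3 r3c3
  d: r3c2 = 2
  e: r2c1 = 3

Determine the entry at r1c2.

E is a freebie, so r2c1 = 3.
A is a freebie; hence r3c1 = 1.
D is a freebie, which forces r3c2 = 2.
2 is placed in row 3, which forces r3c3 = 3.
Column 1 already has 1, leaving r1c1 = 2.
Cage b has sum 6; hence r1c2 = 3.
Row 1 already has 2; hence r1c3 = 1.
Column 2 now contains 2, leaving r2c2 = 1.
Column 3 already has 1; hence r2c3 = 2.
The full grid is 2 3 1 / 3 1 2 / 1 2 3.

3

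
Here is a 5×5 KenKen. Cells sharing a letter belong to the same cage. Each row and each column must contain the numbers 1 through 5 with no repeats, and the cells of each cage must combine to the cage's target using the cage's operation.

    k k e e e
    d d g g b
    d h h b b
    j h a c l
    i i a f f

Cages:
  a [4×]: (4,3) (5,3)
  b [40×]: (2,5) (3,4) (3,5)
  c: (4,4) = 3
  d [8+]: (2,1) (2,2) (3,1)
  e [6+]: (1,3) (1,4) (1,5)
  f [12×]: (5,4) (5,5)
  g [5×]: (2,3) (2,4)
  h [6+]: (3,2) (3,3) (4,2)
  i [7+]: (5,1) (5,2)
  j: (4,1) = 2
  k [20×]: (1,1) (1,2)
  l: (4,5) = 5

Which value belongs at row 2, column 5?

2

J is a freebie, so (4,1) = 2.
C is a freebie, which forces (4,4) = 3.
Cage l is given, which forces (4,5) = 5.
Column 4 already has 3; hence (5,4) = 4.
Row 5 already has 4, leaving (5,5) = 3.
The 3 cells of cage e must have sum 6, so (1,3) = 3.
The 3 cells of cage b must have product 40, leaving (3,4) = 5.
Row 4 already has 3, which forces (4,2) = 1.
Cage a's pair has product 4; hence (4,3) = 4.
Row 5 already has 3, so (5,1) = 5.
Cage i needs two cells with sum 7, leaving (5,2) = 2.
Row 5 already has 4, which forces (5,3) = 1.
5 is placed in column 1, so (1,1) = 4.
Cage k's pair has product 20, so (1,2) = 5.
Column 3 already has 1, so (2,3) = 5.
5 is placed in column 4; hence (2,4) = 1.
Cage h needs sum 6, leaving (3,2) = 3.
Column 3 already has 1, leaving (3,3) = 2.
2 is placed in row 3, leaving (3,5) = 4.
1 is placed in column 4, so (1,4) = 2.
Cage e needs sum 6, which forces (1,5) = 1.
1 is placed in row 2, so (2,1) = 3.
3 is placed in column 2, which forces (2,2) = 4.
Column 5 already has 4, which forces (2,5) = 2.
3 is placed in row 3; hence (3,1) = 1.
Completed grid: 4 5 3 2 1 / 3 4 5 1 2 / 1 3 2 5 4 / 2 1 4 3 5 / 5 2 1 4 3.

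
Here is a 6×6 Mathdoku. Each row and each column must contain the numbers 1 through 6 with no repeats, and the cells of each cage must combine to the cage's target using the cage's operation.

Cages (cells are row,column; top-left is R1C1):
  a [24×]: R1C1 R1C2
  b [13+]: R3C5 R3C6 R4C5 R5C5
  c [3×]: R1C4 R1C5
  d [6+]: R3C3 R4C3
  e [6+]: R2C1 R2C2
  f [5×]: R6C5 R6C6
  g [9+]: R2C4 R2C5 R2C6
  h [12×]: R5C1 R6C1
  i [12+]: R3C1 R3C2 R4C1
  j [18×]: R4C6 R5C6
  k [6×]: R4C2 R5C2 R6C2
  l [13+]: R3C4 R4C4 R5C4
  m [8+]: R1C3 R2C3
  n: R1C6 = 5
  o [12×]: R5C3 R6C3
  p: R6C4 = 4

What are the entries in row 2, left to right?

1 5 6 3 2 4

Cage n is a single given cell, which forces R1C6 = 5.
Cage p is given; hence R6C4 = 4.
Column 6 now contains 5, so R6C6 = 1.
1 is placed in row 6, so R6C5 = 5.
In row 1, 2 can only go at R1C3, so R1C3 = 2.
The two cells of cage m must have sum 8; hence R2C3 = 6.
Cage o's pair has product 12, which forces R5C3 = 4.
Cage o needs two cells with product 12, leaving R6C3 = 3.
Row 6 already has 3, so R6C2 = 2.
Cage h needs two cells with product 12; hence R5C1 = 2.
Row 6 already has 2, which forces R6C1 = 6.
6 is placed in column 1, leaving R1C1 = 4.
Cage a's pair has product 24, so R1C2 = 6.
Cage i needs sum 12; hence R3C2 = 4.
The only place for 4 in row 4 is R4C5.
In row 2, 4 can only go at R2C6, so R2C6 = 4.
Row 3 needs a 3, and only R3C1 is open for it.
3 is placed in column 1, so R4C1 = 5.
5 is placed in row 4, which forces R4C3 = 1.
Column 1 now contains 5, which forces R2C1 = 1.
Cage e needs two cells with sum 6, leaving R2C2 = 5.
1 is placed in column 3, so R3C3 = 5.
Row 4 now contains 1, so R4C2 = 3.
Row 4 already has 3, so R4C6 = 6.
Cage k needs product 6, which forces R5C2 = 1.
Row 5 now contains 1, leaving R5C5 = 6.
Column 6 now contains 6, so R5C6 = 3.
The 3 cells of cage l must have sum 13, so R3C4 = 6.
The 4 cells of cage b must have sum 13, which forces R3C5 = 1.
Column 6 now contains 6, so R3C6 = 2.
6 is placed in row 4; hence R4C4 = 2.
Row 5 already has 6, so R5C4 = 5.
Cage c's pair has product 3; hence R1C4 = 1.
1 is placed in column 5, which forces R1C5 = 3.
Column 4 already has 2, which forces R2C4 = 3.
Cage g needs sum 9, leaving R2C5 = 2.
Completed grid: 4 6 2 1 3 5 / 1 5 6 3 2 4 / 3 4 5 6 1 2 / 5 3 1 2 4 6 / 2 1 4 5 6 3 / 6 2 3 4 5 1.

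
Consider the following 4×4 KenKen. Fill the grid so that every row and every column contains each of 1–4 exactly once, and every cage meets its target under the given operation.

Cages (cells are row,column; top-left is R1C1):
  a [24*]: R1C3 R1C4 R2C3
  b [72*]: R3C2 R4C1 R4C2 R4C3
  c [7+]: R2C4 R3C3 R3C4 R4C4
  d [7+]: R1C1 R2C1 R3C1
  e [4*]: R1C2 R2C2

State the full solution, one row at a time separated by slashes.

2 1 3 4 / 1 4 2 3 / 4 3 1 2 / 3 2 4 1

Cage b needs product 72, leaving R3C2 = 3.
Cage c has sum 7, leaving R3C3 = 1.
3 is placed in row 3, leaving R3C4 = 2.
Row 3 already has 2, which forces R3C1 = 4.
In row 4, 1 can only go at R4C4, so R4C4 = 1.
1 is placed in column 4, leaving R2C4 = 3.
The 3 cells of cage a must have product 24; hence R1C3 = 3.
Column 4 now contains 3, which forces R1C4 = 4.
Cage a has product 24; hence R2C3 = 2.
2 is placed in column 3; hence R4C3 = 4.
Cage d has sum 7, so R1C1 = 2.
4 is placed in row 1; hence R1C2 = 1.
Row 2 now contains 2, leaving R2C1 = 1.
The two cells of cage e must have product 4, leaving R2C2 = 4.
The 4 cells of cage b must have product 72; hence R4C1 = 3.
Row 4 now contains 4; hence R4C2 = 2.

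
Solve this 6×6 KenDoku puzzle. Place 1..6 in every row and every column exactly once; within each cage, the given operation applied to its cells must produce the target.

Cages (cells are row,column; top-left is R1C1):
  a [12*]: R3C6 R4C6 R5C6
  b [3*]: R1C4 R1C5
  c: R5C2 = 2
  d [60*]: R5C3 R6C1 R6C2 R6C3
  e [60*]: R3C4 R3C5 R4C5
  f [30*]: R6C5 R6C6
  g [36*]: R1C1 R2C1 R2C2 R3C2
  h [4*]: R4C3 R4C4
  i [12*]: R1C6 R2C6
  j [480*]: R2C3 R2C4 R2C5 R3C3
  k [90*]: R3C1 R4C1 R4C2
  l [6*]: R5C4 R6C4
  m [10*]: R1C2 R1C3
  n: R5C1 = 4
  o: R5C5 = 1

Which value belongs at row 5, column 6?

6

Cage j has product 480, so R3C3 = 4.
4 is placed in column 3, which forces R4C3 = 1.
Row 4 now contains 1, leaving R4C4 = 4.
Cage n is given, leaving R5C1 = 4.
C is a freebie; hence R5C2 = 2.
Cage o is given, leaving R5C5 = 1.
2 is placed in column 2; hence R1C2 = 5.
Cage m needs two cells with product 10, leaving R1C3 = 2.
The two cells of cage b must have product 3; hence R1C4 = 1.
1 is placed in column 5; hence R1C5 = 3.
Cage j needs product 480, so R2C5 = 4.
Cage a has product 12, so R3C6 = 1.
Cage a has product 12; hence R4C6 = 2.
Cage a has product 12, so R5C6 = 6.
Column 4 already has 1; hence R6C4 = 2.
Column 6 already has 6, which forces R6C6 = 5.
Row 1 already has 3, leaving R1C1 = 6.
Column 6 already has 6, leaving R1C6 = 4.
Cage g needs product 36, so R2C1 = 2.
Cage g needs product 36, leaving R2C2 = 1.
Column 6 already has 6, so R2C6 = 3.
Cage g needs product 36, so R3C2 = 3.
Cage e needs product 60, so R3C5 = 2.
Column 2 already has 3, which forces R4C2 = 6.
Row 4 already has 6, so R4C5 = 5.
Cage d needs product 60, leaving R5C3 = 5.
6 is placed in row 5, leaving R5C4 = 3.
The 4 cells of cage d must have product 60; hence R6C1 = 1.
The 4 cells of cage d must have product 60, which forces R6C2 = 4.
The 4 cells of cage d must have product 60; hence R6C3 = 3.
5 is placed in row 6, so R6C5 = 6.
5 is placed in column 3, which forces R2C3 = 6.
Cage j needs product 480; hence R2C4 = 5.
3 is placed in row 3, so R3C1 = 5.
Cage e needs product 60, leaving R3C4 = 6.
Row 4 now contains 5; hence R4C1 = 3.
Completed grid: 6 5 2 1 3 4 / 2 1 6 5 4 3 / 5 3 4 6 2 1 / 3 6 1 4 5 2 / 4 2 5 3 1 6 / 1 4 3 2 6 5.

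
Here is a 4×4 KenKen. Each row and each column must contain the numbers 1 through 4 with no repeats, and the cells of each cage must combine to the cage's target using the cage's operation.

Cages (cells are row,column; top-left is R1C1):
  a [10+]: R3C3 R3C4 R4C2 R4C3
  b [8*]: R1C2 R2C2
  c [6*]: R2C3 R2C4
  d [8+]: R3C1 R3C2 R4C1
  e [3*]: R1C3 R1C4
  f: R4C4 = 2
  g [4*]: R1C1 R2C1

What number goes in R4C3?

4

Cage f is given, which forces R4C4 = 2.
Cage c needs two cells with product 6, leaving R2C3 = 2.
2 is placed in column 4, which forces R2C4 = 3.
Cage b's pair has product 8, which forces R1C2 = 2.
Cage e needs two cells with product 3, so R1C3 = 3.
Column 4 already has 3, so R1C4 = 1.
Row 2 already has 2, which forces R2C2 = 4.
Column 4 already has 1, which forces R3C4 = 4.
Column 2 now contains 4; hence R4C2 = 1.
Row 4 now contains 1, so R4C3 = 4.
Row 1 already has 1; hence R1C1 = 4.
4 is placed in row 2, leaving R2C1 = 1.
Cage d needs sum 8, which forces R3C1 = 2.
1 is placed in column 2; hence R3C2 = 3.
Row 3 already has 4, which forces R3C3 = 1.
Row 4 already has 4; hence R4C1 = 3.
Filled in: 4 2 3 1 / 1 4 2 3 / 2 3 1 4 / 3 1 4 2.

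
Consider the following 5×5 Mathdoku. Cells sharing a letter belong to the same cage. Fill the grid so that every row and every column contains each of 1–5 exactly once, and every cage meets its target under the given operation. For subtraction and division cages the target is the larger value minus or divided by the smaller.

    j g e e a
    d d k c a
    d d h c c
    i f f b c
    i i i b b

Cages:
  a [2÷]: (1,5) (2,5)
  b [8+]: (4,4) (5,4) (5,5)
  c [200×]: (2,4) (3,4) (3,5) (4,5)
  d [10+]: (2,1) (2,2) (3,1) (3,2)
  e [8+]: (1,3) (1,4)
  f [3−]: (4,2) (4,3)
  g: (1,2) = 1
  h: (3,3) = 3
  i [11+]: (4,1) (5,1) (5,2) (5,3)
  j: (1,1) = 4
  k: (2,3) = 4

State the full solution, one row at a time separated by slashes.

4 1 5 3 2 / 2 3 4 5 1 / 1 4 3 2 5 / 3 5 2 1 4 / 5 2 1 4 3

Cage j is given, so (1,1) = 4.
G is a freebie; hence (1,2) = 1.
1 is placed in row 1, leaving (1,5) = 2.
Cage k is given, so (2,3) = 4.
Row 2 already has 4; hence (2,5) = 1.
H is a freebie, leaving (3,3) = 3.
Column 3 already has 3, so (1,3) = 5.
Cage e needs two cells with sum 8; hence (1,4) = 3.
The 4 cells of cage d must have sum 10, leaving (3,1) = 1.
The only place for 3 in row 4 is (4,1).
Column 1 already has 3, which forces (2,1) = 2.
Row 2 already has 2; hence (2,4) = 5.
5 is placed in column 4; hence (3,4) = 2.
Column 1 now contains 2, which forces (5,1) = 5.
5 is placed in row 5, which forces (5,2) = 2.
Cage i needs sum 11; hence (5,3) = 1.
Row 5 already has 1; hence (5,4) = 4.
5 is placed in row 5, so (5,5) = 3.
Row 2 already has 5; hence (2,2) = 3.
2 is placed in row 3, leaving (3,2) = 4.
Row 3 now contains 4; hence (3,5) = 5.
Cage f needs two cells with difference 3, leaving (4,2) = 5.
Column 3 already has 1; hence (4,3) = 2.
Column 4 already has 4, so (4,4) = 1.
Column 5 already has 5, which forces (4,5) = 4.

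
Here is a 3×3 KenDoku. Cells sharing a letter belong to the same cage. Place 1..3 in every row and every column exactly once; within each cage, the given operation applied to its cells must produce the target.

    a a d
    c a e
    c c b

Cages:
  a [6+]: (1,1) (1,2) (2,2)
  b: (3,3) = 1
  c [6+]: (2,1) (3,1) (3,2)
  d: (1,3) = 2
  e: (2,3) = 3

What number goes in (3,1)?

Cage d is a single given cell, so (1,3) = 2.
Cage e is a single given cell, which forces (2,3) = 3.
Cage b is a single given cell; hence (3,3) = 1.
The 3 cells of cage c must have sum 6, so (2,1) = 1.
The 3 cells of cage a must have sum 6, which forces (2,2) = 2.
Column 2 now contains 2; hence (3,2) = 3.
Column 1 already has 1; hence (1,1) = 3.
3 is placed in column 2; hence (1,2) = 1.
Row 3 now contains 3, leaving (3,1) = 2.
The full grid is 3 1 2 / 1 2 3 / 2 3 1.

2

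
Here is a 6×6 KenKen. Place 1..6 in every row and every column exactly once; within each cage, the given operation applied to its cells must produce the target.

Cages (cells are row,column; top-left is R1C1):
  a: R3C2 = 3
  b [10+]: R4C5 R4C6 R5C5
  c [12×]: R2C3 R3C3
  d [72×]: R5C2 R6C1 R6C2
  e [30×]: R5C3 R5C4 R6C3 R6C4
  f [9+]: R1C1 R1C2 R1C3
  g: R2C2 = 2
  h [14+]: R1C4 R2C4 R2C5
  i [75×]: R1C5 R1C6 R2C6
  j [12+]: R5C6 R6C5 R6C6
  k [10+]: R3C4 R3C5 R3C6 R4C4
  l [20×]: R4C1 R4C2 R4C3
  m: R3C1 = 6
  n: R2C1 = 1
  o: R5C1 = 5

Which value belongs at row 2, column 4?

The 3 cells of cage i must have product 75, so R1C5 = 5.
Cage i needs product 75; hence R1C6 = 3.
N is a freebie, leaving R2C1 = 1.
Cage g is a single given cell; hence R2C2 = 2.
Cage i has product 75, which forces R2C6 = 5.
Cage m is a single given cell, leaving R3C1 = 6.
A is a freebie; hence R3C2 = 3.
Cage o is a single given cell, leaving R5C1 = 5.
The 3 cells of cage f must have sum 9, so R1C1 = 2.
Cage h needs sum 14, which forces R1C4 = 4.
Cage h has sum 14, which forces R2C4 = 6.
Cage h has sum 14; hence R2C5 = 4.
Column 1 already has 5; hence R4C1 = 4.
The 3 cells of cage d must have product 72, so R6C1 = 3.
6 is placed in row 2, so R2C3 = 3.
Cage c's pair has product 12, which forces R3C3 = 4.
The 4 cells of cage k must have sum 10; hence R3C4 = 5.
The 4 cells of cage k must have sum 10; hence R4C4 = 2.
Column 4 already has 2; hence R6C4 = 1.
Cage e has product 30, leaving R5C3 = 2.
Column 4 now contains 1; hence R5C4 = 3.
Cage e needs product 30, leaving R6C3 = 5.
Cage l needs product 20, leaving R4C2 = 5.
Column 3 now contains 5; hence R4C3 = 1.
Cage b needs sum 10, which forces R4C5 = 3.
1 is placed in row 4, so R4C6 = 6.
Column 6 already has 6, which forces R5C6 = 4.
4 is placed in column 6, leaving R6C6 = 2.
Cage f needs sum 9, which forces R1C2 = 1.
Column 3 already has 1, so R1C3 = 6.
The 4 cells of cage k must have sum 10; hence R3C5 = 2.
Column 6 already has 2, which forces R3C6 = 1.
4 is placed in row 5, so R5C2 = 6.
Cage b has sum 10, leaving R5C5 = 1.
Cage d needs product 72, leaving R6C2 = 4.
Row 6 now contains 2, leaving R6C5 = 6.
Filled in: 2 1 6 4 5 3 / 1 2 3 6 4 5 / 6 3 4 5 2 1 / 4 5 1 2 3 6 / 5 6 2 3 1 4 / 3 4 5 1 6 2.

6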